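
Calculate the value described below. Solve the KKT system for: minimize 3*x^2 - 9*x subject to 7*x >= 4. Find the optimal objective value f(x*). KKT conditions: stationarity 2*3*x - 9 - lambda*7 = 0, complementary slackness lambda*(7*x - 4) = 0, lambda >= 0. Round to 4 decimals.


Step 1: Try lambda = 0 (constraint inactive).
Stationarity: 2*3*x - 9 = 0
x* = 9/(2*3) = 1.5
Check constraint: 7*1.5 = 10.5 >= 4 -- satisfied.
Step 2: Compute optimal value.
f(x*) = 3*1.5^2 - 9*1.5 = -6.75


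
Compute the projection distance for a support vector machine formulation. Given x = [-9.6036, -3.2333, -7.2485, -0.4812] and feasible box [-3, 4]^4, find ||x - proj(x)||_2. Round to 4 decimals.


Project each component onto [-3, 4].
clip(-9.6036) = -3.0, clip(-3.2333) = -3.0, clip(-7.2485) = -3.0, clip(-0.4812) = -0.4812
Projection = [-3.0, -3.0, -3.0, -0.4812]
Squared diffs: [43.6075, 0.0544, 18.0498, 0.0]
Distance = sqrt(61.7117) = 7.8557


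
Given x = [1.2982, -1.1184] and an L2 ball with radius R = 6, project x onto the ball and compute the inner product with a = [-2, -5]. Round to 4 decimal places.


Step 1: Compute ||x|| (intermediates to 6 decimals).
||x|| = sqrt(1.2982^2 + (-1.1184)^2) = 1.713517
Step 2: Project.
Since ||x|| <= R, proj = x (no scaling needed).
proj(x) = [1.2982, -1.1184]
Step 3: Dot product.
a^T * proj(x) = -2*1.2982 - 5*(-1.1184) = 2.9956


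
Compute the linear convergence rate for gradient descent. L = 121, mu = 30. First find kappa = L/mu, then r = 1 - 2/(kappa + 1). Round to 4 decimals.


Step 1: Compute the condition number.
kappa = L/mu = 121/30 = 4.0333
Step 2: Compute the convergence rate.
r = 1 - 2/(kappa + 1) = 1 - 2*mu/(L + mu) = (L - mu)/(L + mu) = 91/151 = 0.6026


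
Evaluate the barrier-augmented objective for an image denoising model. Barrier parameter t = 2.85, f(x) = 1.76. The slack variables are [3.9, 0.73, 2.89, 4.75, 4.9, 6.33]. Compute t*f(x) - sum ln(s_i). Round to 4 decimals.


Step 1: Compute log-barrier.
ln values: [1.361, -0.3147, 1.0613, 1.5581, 1.5892, 1.8453]
phi = -(1.361 - 0.3147 + 1.0613 + 1.5581 + 1.5892 + 1.8453) = -7.1002
Step 2: Compute augmented objective.
t*f(x) = 2.85*1.76 = 5.016
Total = 5.016 - 7.1002 = -2.0842


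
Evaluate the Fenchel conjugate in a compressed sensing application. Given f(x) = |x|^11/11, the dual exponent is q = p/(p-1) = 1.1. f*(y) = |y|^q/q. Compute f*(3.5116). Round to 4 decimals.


The conjugate exponent q satisfies 1/p + 1/q = 1.
p = 11, so q = 11/(11 - 1) = 1.1
|y|^q = 3.5116^1.1 = 3.9816
f*(3.5116) = 3.9816 / 1.1 = 3.6196


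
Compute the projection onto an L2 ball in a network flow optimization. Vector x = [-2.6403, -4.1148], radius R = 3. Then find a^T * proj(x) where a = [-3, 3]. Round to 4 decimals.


Step 1: Compute ||x|| (intermediates to 6 decimals).
||x|| = sqrt((-2.6403)^2 + (-4.1148)^2) = 4.889045
Step 2: Project.
Since ||x|| > R, scale = R/||x|| = 3/4.889045 = 0.613617, proj(x) = scale * x
proj(x) = [-1.620133, -2.524911]
Step 3: Dot product.
a^T * proj(x) = -3*(-1.620133) + 3*(-2.524911) = -2.7143


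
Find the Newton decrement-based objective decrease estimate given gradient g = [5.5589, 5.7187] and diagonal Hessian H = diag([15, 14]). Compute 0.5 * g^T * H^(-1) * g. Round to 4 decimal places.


Step 1: H is diagonal, so H^(-1) * g = [0.3706, 0.4085].
Step 2: g^T H^(-1) g = sum_i g_i^2 / H_ii
  = (5.5589)^2/15 + (5.7187)^2/14
  = 2.0601 + 2.336 = 4.3961
Step 3: Objective decrease = 0.5 * g^T H^(-1) g = 2.198


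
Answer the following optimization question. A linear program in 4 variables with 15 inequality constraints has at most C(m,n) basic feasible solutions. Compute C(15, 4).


Each vertex corresponds to some choice of n active constraints out of m, so the number of vertices is at most C(m, n) = m! / (n!(m-n)!).
m = 15, n = 4
Numerator: 15 * 14 * 13 * 12
Denominator: 4! = 24
C(15, 4) = 1365


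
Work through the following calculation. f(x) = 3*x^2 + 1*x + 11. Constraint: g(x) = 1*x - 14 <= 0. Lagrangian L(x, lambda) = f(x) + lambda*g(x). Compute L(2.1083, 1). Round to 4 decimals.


Step 1: Evaluate f(x).
f(2.1083) = 3*2.1083^2 + 1*2.1083 + 11 = 26.4431
Step 2: Evaluate g(x).
g(2.1083) = 1*2.1083 - 14 = -11.8917
Step 3: Compute Lagrangian.
L = 26.4431 + 1*-11.8917 = 14.5514


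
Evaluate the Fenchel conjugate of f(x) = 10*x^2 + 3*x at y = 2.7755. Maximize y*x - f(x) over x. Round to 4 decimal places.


f*(y) = sup_x {y*x - a*x^2 - b*x} = sup_x {(y-b)*x - a*x^2}
FOC: (y - b) - 2a*x = 0 => x* = (y - b)/(2a)
x* = (2.7755 - 3)/(2*10) = -0.0112
f*(2.7755) = (y-b)^2/(4a) = (2.7755 - 3)^2/(4*10)
= 0.0504/40 = 0.0013


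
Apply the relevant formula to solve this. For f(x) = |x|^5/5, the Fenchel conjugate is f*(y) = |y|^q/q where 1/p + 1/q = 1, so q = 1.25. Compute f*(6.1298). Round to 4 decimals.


The conjugate exponent q satisfies 1/p + 1/q = 1.
p = 5, so q = 5/(5 - 1) = 1.25
|y|^q = 6.1298^1.25 = 9.6451
f*(6.1298) = 9.6451 / 1.25 = 7.7161


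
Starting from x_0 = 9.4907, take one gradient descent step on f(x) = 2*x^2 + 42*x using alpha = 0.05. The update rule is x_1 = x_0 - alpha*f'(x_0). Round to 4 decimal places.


We compute the gradient at x_0 and apply the update.
f'(x) = 4*x + 42
f'(9.4907) = 4*9.4907 + 42 = 79.9628
x_1 = 9.4907 - 0.05*79.9628 = 5.4926


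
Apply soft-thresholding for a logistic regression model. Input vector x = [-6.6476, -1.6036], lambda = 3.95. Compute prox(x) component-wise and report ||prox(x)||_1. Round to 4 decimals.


Soft-thresholding with lambda = 3.95:
prox(-6.6476) = sign(-6.6476)*max(|-6.6476| - 3.95, 0) = -2.6976
prox(-1.6036) = sign(-1.6036)*max(|-1.6036| - 3.95, 0) = 0.0
prox(x) = [-2.6976, 0.0]
||prox(x)||_1 = 2.6976 + 0.0 = 2.6976


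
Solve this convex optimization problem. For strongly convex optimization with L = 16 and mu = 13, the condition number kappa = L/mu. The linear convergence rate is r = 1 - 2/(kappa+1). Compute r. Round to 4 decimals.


Step 1: Compute the condition number.
kappa = L/mu = 16/13 = 1.2308
Step 2: Compute the convergence rate.
r = 1 - 2/(kappa + 1) = 1 - 2*mu/(L + mu) = (L - mu)/(L + mu) = 3/29 = 0.1034


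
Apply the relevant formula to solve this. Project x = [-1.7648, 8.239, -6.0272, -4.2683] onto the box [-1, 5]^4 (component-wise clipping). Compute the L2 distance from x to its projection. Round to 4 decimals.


Project each component onto [-1, 5].
clip(-1.7648) = -1.0, clip(8.239) = 5.0, clip(-6.0272) = -1.0, clip(-4.2683) = -1.0
Projection = [-1.0, 5.0, -1.0, -1.0]
Squared diffs: [0.5849, 10.4911, 25.2727, 10.6818]
Distance = sqrt(47.0305) = 6.8579


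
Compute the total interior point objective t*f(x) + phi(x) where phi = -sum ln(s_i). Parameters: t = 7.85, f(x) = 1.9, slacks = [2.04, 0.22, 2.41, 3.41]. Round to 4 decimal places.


Step 1: Compute log-barrier.
ln values: [0.7129, -1.5141, 0.8796, 1.2267]
phi = -(0.7129 - 1.5141 + 0.8796 + 1.2267) = -1.3052
Step 2: Compute augmented objective.
t*f(x) = 7.85*1.9 = 14.915
Total = 14.915 - 1.3052 = 13.6098


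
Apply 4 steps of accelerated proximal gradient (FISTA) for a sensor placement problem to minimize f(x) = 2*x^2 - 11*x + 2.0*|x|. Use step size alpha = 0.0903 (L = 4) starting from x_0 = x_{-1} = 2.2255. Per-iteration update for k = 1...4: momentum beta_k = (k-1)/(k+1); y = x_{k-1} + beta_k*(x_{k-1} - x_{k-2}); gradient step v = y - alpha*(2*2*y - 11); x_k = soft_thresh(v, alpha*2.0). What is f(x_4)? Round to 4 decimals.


FISTA on f(x) = 2*x^2 - 11*x + 2.0*|x|
L = 4, alpha = 0.0903
Iteration 1: beta = 0.0, y = 2.2255 + 0.0*(2.2255 - 2.2255) = 2.2255
  grad(y) = -2.098, v = y - alpha*grad = 2.4149
  prox(v) = soft_thresh(2.4149, 0.1806) = 2.2343
Iteration 2: beta = 0.3333, y = 2.2343 + 0.3333*(2.2343 - 2.2255) = 2.2373
  grad(y) = -2.0508, v = y - alpha*grad = 2.4225
  prox(v) = soft_thresh(2.4225, 0.1806) = 2.2419
Iteration 3: beta = 0.5, y = 2.2419 + 0.5*(2.2419 - 2.2343) = 2.2457
  grad(y) = -2.0174, v = y - alpha*grad = 2.4278
  prox(v) = soft_thresh(2.4278, 0.1806) = 2.2472
Iteration 4: beta = 0.6, y = 2.2472 + 0.6*(2.2472 - 2.2419) = 2.2504
  grad(y) = -1.9983, v = y - alpha*grad = 2.4309
  prox(v) = soft_thresh(2.4309, 0.1806) = 2.2503
f(x_4) = 2*2.2503^2 - 11*2.2503 + 2.0*|2.2503| = -10.125


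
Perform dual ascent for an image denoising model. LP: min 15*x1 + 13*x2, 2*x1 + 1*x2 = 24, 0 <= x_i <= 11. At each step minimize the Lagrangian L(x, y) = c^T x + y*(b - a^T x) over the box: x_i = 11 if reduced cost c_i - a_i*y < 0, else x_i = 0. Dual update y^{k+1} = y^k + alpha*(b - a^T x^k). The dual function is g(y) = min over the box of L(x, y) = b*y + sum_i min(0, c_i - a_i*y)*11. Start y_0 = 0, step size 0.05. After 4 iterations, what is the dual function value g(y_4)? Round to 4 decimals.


Dual ascent for LP: min 15*x1 + 13*x2, 2*x1 + 1*x2 = 24, 0 <= x_i <= 11
Step 1: y^k = 0.0, reduced costs: (15.0, 13.0)
  x^k = (0.0, 0.0), subgradient = b - a^T x = 24.0
  y^{k+1} = 0.0 + 0.05*24.0 = 1.2
Step 2: y^k = 1.2, reduced costs: (12.6, 11.8)
  x^k = (0.0, 0.0), subgradient = b - a^T x = 24.0
  y^{k+1} = 1.2 + 0.05*24.0 = 2.4
Step 3: y^k = 2.4, reduced costs: (10.2, 10.6)
  x^k = (0.0, 0.0), subgradient = b - a^T x = 24.0
  y^{k+1} = 2.4 + 0.05*24.0 = 3.6
Step 4: y^k = 3.6, reduced costs: (7.8, 9.4)
  x^k = (0.0, 0.0), subgradient = b - a^T x = 24.0
  y^{k+1} = 3.6 + 0.05*24.0 = 4.8
Dual objective at y_4 = 4.8: reduced costs (5.4, 8.2), box minimizer x = (0.0, 0.0)
g(y_4) = b*y + (c1 - a1*y)*x1 + (c2 - a2*y)*x2 = 24*4.8 + 5.4*0.0 + 8.2*0.0 = 115.2 + 0.0 + 0.0 = 115.2


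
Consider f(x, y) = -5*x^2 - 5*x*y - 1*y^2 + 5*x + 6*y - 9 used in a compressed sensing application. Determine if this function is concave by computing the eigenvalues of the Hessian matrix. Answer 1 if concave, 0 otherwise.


The Hessian of f(x,y) = -5*x^2 - 5*x*y - 1*y^2 + 5*x + 6*y - 9 is:
H = [[-10, -5], [-5, -2]]
Trace = -10 - 2 = -12
Determinant = -10*-2 - (-5)^2 = -5
Discriminant = (-12)^2 - 4*-5 = 164.0
Eigenvalues: lambda_1 = -12.4031, lambda_2 = 0.4031
The function is not concave.

0


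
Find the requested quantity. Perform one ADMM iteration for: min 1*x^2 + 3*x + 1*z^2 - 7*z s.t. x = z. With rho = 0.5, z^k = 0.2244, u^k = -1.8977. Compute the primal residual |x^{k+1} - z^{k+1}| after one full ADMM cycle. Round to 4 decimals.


ADMM iteration with rho = 0.5, z^k = 0.2244, u^k = -1.8977
Step 1: x-update.
Minimize 1*x^2 + 3*x + (0.5/2)*(x - 0.2244 - 1.8977)^2
FOC: (2*1 + 0.5)*x = -3 + 0.5*(0.2244 + 1.8977)
x^{k+1} = -0.7756
Step 2: z-update.
Minimize 1*z^2 - 7*z + (0.5/2)*(-0.7756 - z - 1.8977)^2
FOC: (2*1 + 0.5)*z = 7 + 0.5*(-0.7756 - 1.8977)
z^{k+1} = 2.2653
Step 3: u-update.
u^{k+1} = -1.8977 - 0.7756 - 2.2653 = -4.9386
Step 4: Primal residual = |-0.7756 - 2.2653| = 3.0409


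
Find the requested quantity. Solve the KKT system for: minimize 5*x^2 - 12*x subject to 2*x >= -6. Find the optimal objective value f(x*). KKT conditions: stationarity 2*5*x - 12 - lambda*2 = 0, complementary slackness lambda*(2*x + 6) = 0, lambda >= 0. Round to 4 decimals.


Step 1: Try lambda = 0 (constraint inactive).
Stationarity: 2*5*x - 12 = 0
x* = 12/(2*5) = 1.2
Check constraint: 2*1.2 = 2.4 >= -6 -- satisfied.
Step 2: Compute optimal value.
f(x*) = 5*1.2^2 - 12*1.2 = -7.2


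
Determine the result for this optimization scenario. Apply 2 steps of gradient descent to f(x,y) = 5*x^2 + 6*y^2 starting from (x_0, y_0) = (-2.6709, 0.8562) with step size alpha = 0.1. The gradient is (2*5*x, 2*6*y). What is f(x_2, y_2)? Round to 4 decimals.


Gradient descent on f(x,y) = 5*x^2 + 6*y^2.
Starting point: (-2.6709, 0.8562), alpha = 0.1
Step 1: grad_x = 2*5*-2.6709 = -26.709, grad_y = 2*6*0.8562 = 10.2744
  x_1 = -2.6709 - 0.1*-26.709 = 0.0
  y_1 = 0.8562 - 0.1*10.2744 = -0.1712
Step 2: grad_x = 2*5*0.0 = 0.0, grad_y = 2*6*-0.1712 = -2.0549
  x_2 = 0.0 - 0.1*0.0 = 0.0
  y_2 = -0.1712 - 0.1*-2.0549 = 0.0342
f(0.0, 0.0342) = 5*0.0^2 + 6*0.0342^2 = 0.007


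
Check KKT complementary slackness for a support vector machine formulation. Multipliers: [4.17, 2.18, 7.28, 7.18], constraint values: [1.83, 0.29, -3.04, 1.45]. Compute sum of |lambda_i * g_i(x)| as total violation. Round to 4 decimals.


KKT complementary slackness check:
lambda_1 * g_1 = 4.17 * 1.83 = 7.6311
lambda_2 * g_2 = 2.18 * 0.29 = 0.6322
lambda_3 * g_3 = 7.28 * -3.04 = -22.1312
lambda_4 * g_4 = 7.18 * 1.45 = 10.411
Total violation = 7.6311 + 0.6322 + 22.1312 + 10.411 = 40.8055


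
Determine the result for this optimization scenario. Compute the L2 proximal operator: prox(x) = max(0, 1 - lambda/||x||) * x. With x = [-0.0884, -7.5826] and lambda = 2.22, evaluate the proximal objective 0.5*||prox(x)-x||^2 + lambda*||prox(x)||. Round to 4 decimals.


Step 1: Compute ||x||.
||x|| = 7.5831
Step 2: Compute scaling factor.
scale = max(0, 1 - 2.22/7.5831) = 0.7072
Step 3: prox(x) = [-0.0625, -5.3628]
||prox(x)|| = 5.3631
Step 4: Proximal objective.
0.5*||prox-x||^2 = 2.4642
lambda*||prox|| = 11.9061
Total = 14.3703


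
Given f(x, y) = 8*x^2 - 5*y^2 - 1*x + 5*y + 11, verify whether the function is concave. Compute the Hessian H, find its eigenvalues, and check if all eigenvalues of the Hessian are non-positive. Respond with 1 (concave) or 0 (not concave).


The Hessian of f(x,y) = 8*x^2 - 5*y^2 - 1*x + 5*y + 11 is:
H = [[16, 0], [0, -10]]
Trace = 16 - 10 = 6
Determinant = 16*-10 - (0)^2 = -160
Discriminant = (6)^2 - 4*-160 = 676.0
Eigenvalues: lambda_1 = -10.0, lambda_2 = 16.0
The function is not concave.

0


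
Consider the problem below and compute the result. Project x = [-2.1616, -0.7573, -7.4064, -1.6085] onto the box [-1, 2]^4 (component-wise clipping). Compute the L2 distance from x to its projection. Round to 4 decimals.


Project each component onto [-1, 2].
clip(-2.1616) = -1.0, clip(-0.7573) = -0.7573, clip(-7.4064) = -1.0, clip(-1.6085) = -1.0
Projection = [-1.0, -0.7573, -1.0, -1.0]
Squared diffs: [1.3493, 0.0, 41.042, 0.3703]
Distance = sqrt(42.7616) = 6.5392


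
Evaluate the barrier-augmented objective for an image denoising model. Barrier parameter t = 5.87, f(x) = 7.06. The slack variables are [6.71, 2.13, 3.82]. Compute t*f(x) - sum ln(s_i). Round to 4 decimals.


Step 1: Compute log-barrier.
ln values: [1.9036, 0.7561, 1.3403]
phi = -(1.9036 + 0.7561 + 1.3403) = -4.0
Step 2: Compute augmented objective.
t*f(x) = 5.87*7.06 = 41.4422
Total = 41.4422 - 4.0 = 37.4422


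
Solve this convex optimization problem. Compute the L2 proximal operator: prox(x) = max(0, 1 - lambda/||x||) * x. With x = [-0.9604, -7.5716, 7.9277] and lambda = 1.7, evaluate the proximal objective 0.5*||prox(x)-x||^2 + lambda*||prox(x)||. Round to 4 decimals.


Step 1: Compute ||x||.
||x|| = 11.0045
Step 2: Compute scaling factor.
scale = max(0, 1 - 1.7/11.0045) = 0.8455
Step 3: prox(x) = [-0.812, -6.4019, 6.703]
||prox(x)|| = 9.3045
Step 4: Proximal objective.
0.5*||prox-x||^2 = 1.445
lambda*||prox|| = 15.8177
Total = 17.2627


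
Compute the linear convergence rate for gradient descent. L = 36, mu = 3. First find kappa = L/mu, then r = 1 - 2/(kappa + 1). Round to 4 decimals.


Step 1: Compute the condition number.
kappa = L/mu = 36/3 = 12.0
Step 2: Compute the convergence rate.
r = 1 - 2/(kappa + 1) = 1 - 2*mu/(L + mu) = (L - mu)/(L + mu) = 33/39 = 0.8462


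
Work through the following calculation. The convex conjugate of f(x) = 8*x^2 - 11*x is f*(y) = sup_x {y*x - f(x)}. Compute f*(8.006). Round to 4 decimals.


f*(y) = sup_x {y*x - a*x^2 - b*x} = sup_x {(y-b)*x - a*x^2}
FOC: (y - b) - 2a*x = 0 => x* = (y - b)/(2a)
x* = (8.006 + 11)/(2*8) = 1.1879
f*(8.006) = (y-b)^2/(4a) = (8.006 + 11)^2/(4*8)
= 361.228/32 = 11.2884


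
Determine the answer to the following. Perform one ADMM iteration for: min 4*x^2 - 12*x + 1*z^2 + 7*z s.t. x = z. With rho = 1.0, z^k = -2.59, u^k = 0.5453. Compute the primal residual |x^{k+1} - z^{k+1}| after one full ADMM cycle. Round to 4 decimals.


ADMM iteration with rho = 1.0, z^k = -2.59, u^k = 0.5453
Step 1: x-update.
Minimize 4*x^2 - 12*x + (1.0/2)*(x + 2.59 + 0.5453)^2
FOC: (2*4 + 1.0)*x = 12 + 1.0*(-2.59 - 0.5453)
x^{k+1} = 0.985
Step 2: z-update.
Minimize 1*z^2 + 7*z + (1.0/2)*(0.985 - z + 0.5453)^2
FOC: (2*1 + 1.0)*z = -7 + 1.0*(0.985 + 0.5453)
z^{k+1} = -1.8232
Step 3: u-update.
u^{k+1} = 0.5453 + 0.985 + 1.8232 = 3.3535
Step 4: Primal residual = |0.985 + 1.8232| = 2.8082


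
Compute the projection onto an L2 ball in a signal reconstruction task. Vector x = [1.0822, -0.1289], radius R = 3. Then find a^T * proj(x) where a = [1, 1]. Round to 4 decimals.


Step 1: Compute ||x|| (intermediates to 6 decimals).
||x|| = sqrt(1.0822^2 + (-0.1289)^2) = 1.08985
Step 2: Project.
Since ||x|| <= R, proj = x (no scaling needed).
proj(x) = [1.0822, -0.1289]
Step 3: Dot product.
a^T * proj(x) = 1*1.0822 + 1*(-0.1289) = 0.9533


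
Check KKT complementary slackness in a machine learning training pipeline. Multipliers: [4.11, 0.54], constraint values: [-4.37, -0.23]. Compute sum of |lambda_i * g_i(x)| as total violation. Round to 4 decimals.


KKT complementary slackness check:
lambda_1 * g_1 = 4.11 * -4.37 = -17.9607
lambda_2 * g_2 = 0.54 * -0.23 = -0.1242
Total violation = 17.9607 + 0.1242 = 18.0849


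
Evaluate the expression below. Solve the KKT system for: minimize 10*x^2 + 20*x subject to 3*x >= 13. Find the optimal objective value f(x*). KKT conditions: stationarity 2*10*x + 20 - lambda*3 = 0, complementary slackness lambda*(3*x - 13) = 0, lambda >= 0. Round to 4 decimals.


Step 1: Try lambda = 0 (constraint inactive).
x_unc = -20/(2*10) = -1.0
Check: 3*-1.0 = -3.0 < 13 -- violated!
Step 2: Constraint must be active: 3*x = 13
x* = 13/3 = 4.3333 (rounded; the exact value 13/3 is used below)
lambda = (2*10*(13/3) + 20)/3 = 35.5556
Step 3: Compute optimal value.
f(x*) = 10*(13/3)^2 + 20*(13/3) = 274.4444


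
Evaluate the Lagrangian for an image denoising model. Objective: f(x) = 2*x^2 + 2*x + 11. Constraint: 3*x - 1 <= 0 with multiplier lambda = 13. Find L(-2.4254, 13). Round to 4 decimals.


Step 1: Evaluate f(x).
f(-2.4254) = 2*(-2.4254)^2 + 2*(-2.4254) + 11 = 17.9143
Step 2: Evaluate g(x).
g(-2.4254) = 3*-2.4254 - 1 = -8.2762
Step 3: Compute Lagrangian.
L = 17.9143 + 13*-8.2762 = -89.6763


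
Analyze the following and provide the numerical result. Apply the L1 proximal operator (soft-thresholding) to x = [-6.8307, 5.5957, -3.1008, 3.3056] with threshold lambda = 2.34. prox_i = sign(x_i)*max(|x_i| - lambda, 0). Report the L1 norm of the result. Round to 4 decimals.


Soft-thresholding with lambda = 2.34:
prox(-6.8307) = sign(-6.8307)*max(|-6.8307| - 2.34, 0) = -4.4907
prox(5.5957) = sign(5.5957)*max(|5.5957| - 2.34, 0) = 3.2557
prox(-3.1008) = sign(-3.1008)*max(|-3.1008| - 2.34, 0) = -0.7608
prox(3.3056) = sign(3.3056)*max(|3.3056| - 2.34, 0) = 0.9656
prox(x) = [-4.4907, 3.2557, -0.7608, 0.9656]
||prox(x)||_1 = 4.4907 + 3.2557 + 0.7608 + 0.9656 = 9.4728


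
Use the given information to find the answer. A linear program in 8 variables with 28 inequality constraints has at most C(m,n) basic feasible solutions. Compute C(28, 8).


Each vertex corresponds to some choice of n active constraints out of m, so the number of vertices is at most C(m, n) = m! / (n!(m-n)!).
m = 28, n = 8
Numerator: 28 * 27 * 26 * 25 * 24 * 23 * 22 * 21
Denominator: 8! = 40320
C(28, 8) = 3108105


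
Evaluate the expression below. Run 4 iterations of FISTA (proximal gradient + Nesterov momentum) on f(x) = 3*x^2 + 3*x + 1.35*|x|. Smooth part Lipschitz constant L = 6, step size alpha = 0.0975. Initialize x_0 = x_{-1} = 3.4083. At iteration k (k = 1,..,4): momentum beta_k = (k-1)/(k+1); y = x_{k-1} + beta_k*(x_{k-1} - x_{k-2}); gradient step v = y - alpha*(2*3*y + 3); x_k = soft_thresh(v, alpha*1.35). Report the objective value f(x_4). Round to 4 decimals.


FISTA on f(x) = 3*x^2 + 3*x + 1.35*|x|
L = 6, alpha = 0.0975
Iteration 1: beta = 0.0, y = 3.4083 + 0.0*(3.4083 - 3.4083) = 3.4083
  grad(y) = 23.4498, v = y - alpha*grad = 1.1219
  prox(v) = soft_thresh(1.1219, 0.1316) = 0.9903
Iteration 2: beta = 0.3333, y = 0.9903 + 0.3333*(0.9903 - 3.4083) = 0.1843
  grad(y) = 4.106, v = y - alpha*grad = -0.216
  prox(v) = soft_thresh(-0.216, 0.1316) = -0.0844
Iteration 3: beta = 0.5, y = -0.0844 + 0.5*(-0.0844 - 0.9903) = -0.6217
  grad(y) = -0.7304, v = y - alpha*grad = -0.5505
  prox(v) = soft_thresh(-0.5505, 0.1316) = -0.4189
Iteration 4: beta = 0.6, y = -0.4189 + 0.6*(-0.4189 + 0.0844) = -0.6196
  grad(y) = -0.7176, v = y - alpha*grad = -0.5496
  prox(v) = soft_thresh(-0.5496, 0.1316) = -0.418
f(x_4) = 3*(-0.418)^2 + 3*(-0.418) + 1.35*|-0.418| = -0.1655


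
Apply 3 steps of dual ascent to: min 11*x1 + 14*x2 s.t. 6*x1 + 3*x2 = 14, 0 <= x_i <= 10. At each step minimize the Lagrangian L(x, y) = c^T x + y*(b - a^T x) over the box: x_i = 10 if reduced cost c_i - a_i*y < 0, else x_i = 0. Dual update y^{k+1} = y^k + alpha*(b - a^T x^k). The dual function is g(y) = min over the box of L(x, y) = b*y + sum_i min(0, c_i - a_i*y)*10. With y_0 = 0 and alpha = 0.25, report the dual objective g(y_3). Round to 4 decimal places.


Dual ascent for LP: min 11*x1 + 14*x2, 6*x1 + 3*x2 = 14, 0 <= x_i <= 10
Step 1: y^k = 0.0, reduced costs: (11.0, 14.0)
  x^k = (0.0, 0.0), subgradient = b - a^T x = 14.0
  y^{k+1} = 0.0 + 0.25*14.0 = 3.5
Step 2: y^k = 3.5, reduced costs: (-10.0, 3.5)
  x^k = (10.0, 0.0), subgradient = b - a^T x = -46.0
  y^{k+1} = 3.5 + 0.25*-46.0 = -8.0
Step 3: y^k = -8.0, reduced costs: (59.0, 38.0)
  x^k = (0.0, 0.0), subgradient = b - a^T x = 14.0
  y^{k+1} = -8.0 + 0.25*14.0 = -4.5
Dual objective at y_3 = -4.5: reduced costs (38.0, 27.5), box minimizer x = (0.0, 0.0)
g(y_3) = b*y + (c1 - a1*y)*x1 + (c2 - a2*y)*x2 = 14*(-4.5) + 38.0*0.0 + 27.5*0.0 = -63.0 + 0.0 + 0.0 = -63.0


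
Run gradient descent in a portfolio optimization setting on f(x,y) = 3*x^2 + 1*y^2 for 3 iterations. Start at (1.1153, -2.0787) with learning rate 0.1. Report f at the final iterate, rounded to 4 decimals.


Gradient descent on f(x,y) = 3*x^2 + 1*y^2.
Starting point: (1.1153, -2.0787), alpha = 0.1
Step 1: grad_x = 2*3*1.1153 = 6.6918, grad_y = 2*1*-2.0787 = -4.1574
  x_1 = 1.1153 - 0.1*6.6918 = 0.4461
  y_1 = -2.0787 - 0.1*-4.1574 = -1.663
Step 2: grad_x = 2*3*0.4461 = 2.6767, grad_y = 2*1*-1.663 = -3.3259
  x_2 = 0.4461 - 0.1*2.6767 = 0.1784
  y_2 = -1.663 - 0.1*-3.3259 = -1.3304
Step 3: grad_x = 2*3*0.1784 = 1.0707, grad_y = 2*1*-1.3304 = -2.6607
  x_3 = 0.1784 - 0.1*1.0707 = 0.0714
  y_3 = -1.3304 - 0.1*-2.6607 = -1.0643
f(0.0714, -1.0643) = 3*0.0714^2 + 1*(-1.0643)^2 = 1.148


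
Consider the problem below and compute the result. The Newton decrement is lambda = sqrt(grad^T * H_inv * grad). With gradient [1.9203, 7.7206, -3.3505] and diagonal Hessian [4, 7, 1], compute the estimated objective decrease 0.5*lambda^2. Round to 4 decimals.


Step 1: H is diagonal, so H^(-1) * g = [0.4801, 1.1029, -3.3505].
Step 2: g^T H^(-1) g = sum_i g_i^2 / H_ii
  = (1.9203)^2/4 + (7.7206)^2/7 + (-3.3505)^2/1
  = 0.9219 + 8.5154 + 11.2259 = 20.6631
Step 3: Objective decrease = 0.5 * g^T H^(-1) g = 10.3316


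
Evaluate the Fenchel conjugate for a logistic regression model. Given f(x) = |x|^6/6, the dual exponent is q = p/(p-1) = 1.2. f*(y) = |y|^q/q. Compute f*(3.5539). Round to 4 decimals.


The conjugate exponent q satisfies 1/p + 1/q = 1.
p = 6, so q = 6/(6 - 1) = 1.2
|y|^q = 3.5539^1.2 = 4.5798
f*(3.5539) = 4.5798 / 1.2 = 3.8165


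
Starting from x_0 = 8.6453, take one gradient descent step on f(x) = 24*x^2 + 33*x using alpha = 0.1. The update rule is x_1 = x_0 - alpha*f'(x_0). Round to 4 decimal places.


We compute the gradient at x_0 and apply the update.
f'(x) = 48*x + 33
f'(8.6453) = 48*8.6453 + 33 = 447.9744
x_1 = 8.6453 - 0.1*447.9744 = -36.1521


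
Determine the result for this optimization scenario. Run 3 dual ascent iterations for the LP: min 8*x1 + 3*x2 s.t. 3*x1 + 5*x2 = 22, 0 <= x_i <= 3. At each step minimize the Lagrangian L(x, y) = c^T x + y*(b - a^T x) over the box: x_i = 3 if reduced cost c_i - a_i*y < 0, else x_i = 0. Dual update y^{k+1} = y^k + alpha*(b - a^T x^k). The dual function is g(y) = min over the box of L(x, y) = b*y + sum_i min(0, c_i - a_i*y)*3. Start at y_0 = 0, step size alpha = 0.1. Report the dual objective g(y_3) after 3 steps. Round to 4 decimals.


Dual ascent for LP: min 8*x1 + 3*x2, 3*x1 + 5*x2 = 22, 0 <= x_i <= 3
Step 1: y^k = 0.0, reduced costs: (8.0, 3.0)
  x^k = (0.0, 0.0), subgradient = b - a^T x = 22.0
  y^{k+1} = 0.0 + 0.1*22.0 = 2.2
Step 2: y^k = 2.2, reduced costs: (1.4, -8.0)
  x^k = (0.0, 3.0), subgradient = b - a^T x = 7.0
  y^{k+1} = 2.2 + 0.1*7.0 = 2.9
Step 3: y^k = 2.9, reduced costs: (-0.7, -11.5)
  x^k = (3.0, 3.0), subgradient = b - a^T x = -2.0
  y^{k+1} = 2.9 + 0.1*-2.0 = 2.7
Dual objective at y_3 = 2.7: reduced costs (-0.1, -10.5), box minimizer x = (3.0, 3.0)
g(y_3) = b*y + (c1 - a1*y)*x1 + (c2 - a2*y)*x2 = 22*2.7 + (-0.1)*3.0 + (-10.5)*3.0 = 59.4 - 0.3 - 31.5 = 27.6


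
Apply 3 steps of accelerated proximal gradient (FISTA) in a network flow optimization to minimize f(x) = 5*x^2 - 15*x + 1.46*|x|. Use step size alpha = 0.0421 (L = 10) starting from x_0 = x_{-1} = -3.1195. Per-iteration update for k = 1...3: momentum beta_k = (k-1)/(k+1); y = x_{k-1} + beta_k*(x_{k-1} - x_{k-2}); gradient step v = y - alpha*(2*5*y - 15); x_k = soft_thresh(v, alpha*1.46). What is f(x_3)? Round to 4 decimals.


FISTA on f(x) = 5*x^2 - 15*x + 1.46*|x|
L = 10, alpha = 0.0421
Iteration 1: beta = 0.0, y = -3.1195 + 0.0*(-3.1195 + 3.1195) = -3.1195
  grad(y) = -46.195, v = y - alpha*grad = -1.1747
  prox(v) = soft_thresh(-1.1747, 0.0615) = -1.1132
Iteration 2: beta = 0.3333, y = -1.1132 + 0.3333*(-1.1132 + 3.1195) = -0.4445
  grad(y) = -19.4447, v = y - alpha*grad = 0.3742
  prox(v) = soft_thresh(0.3742, 0.0615) = 0.3127
Iteration 3: beta = 0.5, y = 0.3127 + 0.5*(0.3127 + 1.1132) = 1.0256
  grad(y) = -4.7436, v = y - alpha*grad = 1.2253
  prox(v) = soft_thresh(1.2253, 0.0615) = 1.1639
f(x_3) = 5*1.1639^2 - 15*1.1639 + 1.46*|1.1639| = -8.9859


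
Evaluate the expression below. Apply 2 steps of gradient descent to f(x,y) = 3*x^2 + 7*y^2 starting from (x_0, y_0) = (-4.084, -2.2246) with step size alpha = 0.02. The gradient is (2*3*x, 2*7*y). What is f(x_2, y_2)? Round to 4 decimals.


Gradient descent on f(x,y) = 3*x^2 + 7*y^2.
Starting point: (-4.084, -2.2246), alpha = 0.02
Step 1: grad_x = 2*3*-4.084 = -24.504, grad_y = 2*7*-2.2246 = -31.1444
  x_1 = -4.084 - 0.02*-24.504 = -3.5939
  y_1 = -2.2246 - 0.02*-31.1444 = -1.6017
Step 2: grad_x = 2*3*-3.5939 = -21.5635, grad_y = 2*7*-1.6017 = -22.424
  x_2 = -3.5939 - 0.02*-21.5635 = -3.1626
  y_2 = -1.6017 - 0.02*-22.424 = -1.1532
f(-3.1626, -1.1532) = 3*(-3.1626)^2 + 7*(-1.1532)^2 = 39.3167


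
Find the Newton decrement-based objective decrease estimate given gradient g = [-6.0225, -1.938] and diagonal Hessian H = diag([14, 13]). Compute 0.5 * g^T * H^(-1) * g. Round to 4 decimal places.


Step 1: H is diagonal, so H^(-1) * g = [-0.4302, -0.1491].
Step 2: g^T H^(-1) g = sum_i g_i^2 / H_ii
  = (-6.0225)^2/14 + (-1.938)^2/13
  = 2.5908 + 0.2889 = 2.8797
Step 3: Objective decrease = 0.5 * g^T H^(-1) g = 1.4398


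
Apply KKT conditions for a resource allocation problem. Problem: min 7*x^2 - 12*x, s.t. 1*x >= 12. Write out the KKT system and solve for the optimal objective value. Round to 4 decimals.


Step 1: Try lambda = 0 (constraint inactive).
x_unc = 12/(2*7) = 0.8571
Check: 1*0.8571 = 0.8571 < 12 -- violated!
Step 2: Constraint must be active: 1*x = 12
x* = 12/1 = 12.0
lambda = (2*7*12.0 - 12)/1 = 156.0
Step 3: Compute optimal value.
f(x*) = 7*12.0^2 - 12*12.0 = 864.0


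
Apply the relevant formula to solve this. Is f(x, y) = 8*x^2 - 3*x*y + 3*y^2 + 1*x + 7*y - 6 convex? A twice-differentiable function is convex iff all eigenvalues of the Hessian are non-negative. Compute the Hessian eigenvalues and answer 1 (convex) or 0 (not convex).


The Hessian of f(x,y) = 8*x^2 - 3*x*y + 3*y^2 + 1*x + 7*y - 6 is:
H = [[16, -3], [-3, 6]]
Trace = 16 + 6 = 22
Determinant = 16*6 - (-3)^2 = 87
Discriminant = (22)^2 - 4*87 = 136.0
Eigenvalues: lambda_1 = 5.169, lambda_2 = 16.831
The function is convex.

1


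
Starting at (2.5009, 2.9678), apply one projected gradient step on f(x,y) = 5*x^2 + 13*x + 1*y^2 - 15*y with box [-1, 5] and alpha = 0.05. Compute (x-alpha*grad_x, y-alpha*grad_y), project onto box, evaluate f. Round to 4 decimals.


Step 1: Compute gradient at (2.5009, 2.9678).
grad_x = 2*5*2.5009 + 13 = 38.009
grad_y = 2*1*2.9678 - 15 = -9.0644
Step 2: Gradient step.
x_raw = 2.5009 - 0.05*38.009 = 0.6005
y_raw = 2.9678 - 0.05*-9.0644 = 3.421
Step 3: Project onto [-1, 5].
x_proj = clip(0.6005) = 0.6005
y_proj = clip(3.421) = 3.421
Step 4: Evaluate f.
f(0.6005, 3.421) = -30.0034


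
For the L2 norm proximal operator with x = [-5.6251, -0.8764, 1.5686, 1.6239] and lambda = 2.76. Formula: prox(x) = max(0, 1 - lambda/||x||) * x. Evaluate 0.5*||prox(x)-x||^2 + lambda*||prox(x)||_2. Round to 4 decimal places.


Step 1: Compute ||x||.
||x|| = 6.1243
Step 2: Compute scaling factor.
scale = max(0, 1 - 2.76/6.1243) = 0.5493
Step 3: prox(x) = [-3.0901, -0.4814, 0.8617, 0.8921]
||prox(x)|| = 3.3643
Step 4: Proximal objective.
0.5*||prox-x||^2 = 3.8088
lambda*||prox|| = 9.2855
Total = 13.0943


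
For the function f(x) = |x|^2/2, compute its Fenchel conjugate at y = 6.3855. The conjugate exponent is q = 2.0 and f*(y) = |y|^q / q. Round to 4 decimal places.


The conjugate exponent q satisfies 1/p + 1/q = 1.
p = 2, so q = 2/(2 - 1) = 2.0
|y|^q = 6.3855^2.0 = 40.7746
f*(6.3855) = 40.7746 / 2.0 = 20.3873


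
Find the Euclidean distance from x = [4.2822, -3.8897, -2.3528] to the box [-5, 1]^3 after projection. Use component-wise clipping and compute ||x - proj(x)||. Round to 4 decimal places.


Project each component onto [-5, 1].
clip(4.2822) = 1.0, clip(-3.8897) = -3.8897, clip(-2.3528) = -2.3528
Projection = [1.0, -3.8897, -2.3528]
Squared diffs: [10.7728, 0.0, 0.0]
Distance = sqrt(10.7728) = 3.2822


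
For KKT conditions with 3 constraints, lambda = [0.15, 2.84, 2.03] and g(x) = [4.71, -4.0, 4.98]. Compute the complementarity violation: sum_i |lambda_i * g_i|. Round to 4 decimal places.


KKT complementary slackness check:
lambda_1 * g_1 = 0.15 * 4.71 = 0.7065
lambda_2 * g_2 = 2.84 * -4.0 = -11.36
lambda_3 * g_3 = 2.03 * 4.98 = 10.1094
Total violation = 0.7065 + 11.36 + 10.1094 = 22.1759


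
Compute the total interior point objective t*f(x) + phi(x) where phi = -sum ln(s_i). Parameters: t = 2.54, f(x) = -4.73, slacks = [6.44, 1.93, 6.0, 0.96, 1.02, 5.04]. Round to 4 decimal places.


Step 1: Compute log-barrier.
ln values: [1.8625, 0.6575, 1.7918, -0.0408, 0.0198, 1.6174]
phi = -(1.8625 + 0.6575 + 1.7918 - 0.0408 + 0.0198 + 1.6174) = -5.9082
Step 2: Compute augmented objective.
t*f(x) = 2.54*-4.73 = -12.0142
Total = -12.0142 - 5.9082 = -17.9224


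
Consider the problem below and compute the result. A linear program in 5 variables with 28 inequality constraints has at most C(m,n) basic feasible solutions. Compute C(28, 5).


Each vertex corresponds to some choice of n active constraints out of m, so the number of vertices is at most C(m, n) = m! / (n!(m-n)!).
m = 28, n = 5
Numerator: 28 * 27 * 26 * 25 * 24
Denominator: 5! = 120
C(28, 5) = 98280


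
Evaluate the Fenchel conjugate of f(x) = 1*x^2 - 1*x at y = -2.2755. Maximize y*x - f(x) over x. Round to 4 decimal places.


f*(y) = sup_x {y*x - a*x^2 - b*x} = sup_x {(y-b)*x - a*x^2}
FOC: (y - b) - 2a*x = 0 => x* = (y - b)/(2a)
x* = (-2.2755 + 1)/(2*1) = -0.6378
f*(-2.2755) = (y-b)^2/(4a) = (-2.2755 + 1)^2/(4*1)
= 1.6269/4 = 0.4067


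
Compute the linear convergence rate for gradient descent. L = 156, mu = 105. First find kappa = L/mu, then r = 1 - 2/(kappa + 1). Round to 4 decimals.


Step 1: Compute the condition number.
kappa = L/mu = 156/105 = 1.4857
Step 2: Compute the convergence rate.
r = 1 - 2/(kappa + 1) = 1 - 2*mu/(L + mu) = (L - mu)/(L + mu) = 51/261 = 0.1954


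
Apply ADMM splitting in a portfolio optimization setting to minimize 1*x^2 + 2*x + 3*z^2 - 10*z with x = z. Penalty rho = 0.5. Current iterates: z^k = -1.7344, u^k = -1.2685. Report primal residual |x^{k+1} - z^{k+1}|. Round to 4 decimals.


ADMM iteration with rho = 0.5, z^k = -1.7344, u^k = -1.2685
Step 1: x-update.
Minimize 1*x^2 + 2*x + (0.5/2)*(x + 1.7344 - 1.2685)^2
FOC: (2*1 + 0.5)*x = -2 + 0.5*(-1.7344 + 1.2685)
x^{k+1} = -0.8932
Step 2: z-update.
Minimize 3*z^2 - 10*z + (0.5/2)*(-0.8932 - z - 1.2685)^2
FOC: (2*3 + 0.5)*z = 10 + 0.5*(-0.8932 - 1.2685)
z^{k+1} = 1.3722
Step 3: u-update.
u^{k+1} = -1.2685 - 0.8932 - 1.3722 = -3.5339
Step 4: Primal residual = |-0.8932 - 1.3722| = 2.2654


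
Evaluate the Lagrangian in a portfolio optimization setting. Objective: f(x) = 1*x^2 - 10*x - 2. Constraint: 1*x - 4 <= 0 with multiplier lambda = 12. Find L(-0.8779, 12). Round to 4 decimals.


Step 1: Evaluate f(x).
f(-0.8779) = 1*(-0.8779)^2 - 10*(-0.8779) - 2 = 7.5497
Step 2: Evaluate g(x).
g(-0.8779) = 1*-0.8779 - 4 = -4.8779
Step 3: Compute Lagrangian.
L = 7.5497 + 12*-4.8779 = -50.9851


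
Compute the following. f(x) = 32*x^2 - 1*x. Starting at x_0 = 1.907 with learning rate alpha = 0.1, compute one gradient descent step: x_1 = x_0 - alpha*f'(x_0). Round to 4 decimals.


We compute the gradient at x_0 and apply the update.
f'(x) = 64*x - 1
f'(1.907) = 64*1.907 - 1 = 121.048
x_1 = 1.907 - 0.1*121.048 = -10.1978


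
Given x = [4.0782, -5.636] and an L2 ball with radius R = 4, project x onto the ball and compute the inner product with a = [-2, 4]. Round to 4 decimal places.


Step 1: Compute ||x|| (intermediates to 6 decimals).
||x|| = sqrt(4.0782^2 + (-5.636)^2) = 6.956739
Step 2: Project.
Since ||x|| > R, scale = R/||x|| = 4/6.956739 = 0.574982, proj(x) = scale * x
proj(x) = [2.344892, -3.240599]
Step 3: Dot product.
a^T * proj(x) = -2*2.344892 + 4*(-3.240599) = -17.6522


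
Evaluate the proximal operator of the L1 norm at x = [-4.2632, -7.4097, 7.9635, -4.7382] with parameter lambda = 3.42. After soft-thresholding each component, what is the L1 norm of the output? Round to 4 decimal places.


Soft-thresholding with lambda = 3.42:
prox(-4.2632) = sign(-4.2632)*max(|-4.2632| - 3.42, 0) = -0.8432
prox(-7.4097) = sign(-7.4097)*max(|-7.4097| - 3.42, 0) = -3.9897
prox(7.9635) = sign(7.9635)*max(|7.9635| - 3.42, 0) = 4.5435
prox(-4.7382) = sign(-4.7382)*max(|-4.7382| - 3.42, 0) = -1.3182
prox(x) = [-0.8432, -3.9897, 4.5435, -1.3182]
||prox(x)||_1 = 0.8432 + 3.9897 + 4.5435 + 1.3182 = 10.6946


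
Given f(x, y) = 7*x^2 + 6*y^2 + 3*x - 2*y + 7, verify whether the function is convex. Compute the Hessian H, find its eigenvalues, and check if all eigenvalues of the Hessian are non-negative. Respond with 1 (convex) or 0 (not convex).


The Hessian of f(x,y) = 7*x^2 + 6*y^2 + 3*x - 2*y + 7 is:
H = [[14, 0], [0, 12]]
Trace = 14 + 12 = 26
Determinant = 14*12 - (0)^2 = 168
Discriminant = (26)^2 - 4*168 = 4.0
Eigenvalues: lambda_1 = 12.0, lambda_2 = 14.0
The function is convex.

1


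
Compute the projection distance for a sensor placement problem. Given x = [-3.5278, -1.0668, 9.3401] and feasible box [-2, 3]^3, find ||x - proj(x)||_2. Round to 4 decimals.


Project each component onto [-2, 3].
clip(-3.5278) = -2.0, clip(-1.0668) = -1.0668, clip(9.3401) = 3.0
Projection = [-2.0, -1.0668, 3.0]
Squared diffs: [2.3342, 0.0, 40.1969]
Distance = sqrt(42.5311) = 6.5216


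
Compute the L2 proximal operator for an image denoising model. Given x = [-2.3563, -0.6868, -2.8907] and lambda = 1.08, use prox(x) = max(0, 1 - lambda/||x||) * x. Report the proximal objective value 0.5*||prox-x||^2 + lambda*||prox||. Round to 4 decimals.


Step 1: Compute ||x||.
||x|| = 3.7921
Step 2: Compute scaling factor.
scale = max(0, 1 - 1.08/3.7921) = 0.7152
Step 3: prox(x) = [-1.6852, -0.4912, -2.0674]
||prox(x)|| = 2.7121
Step 4: Proximal objective.
0.5*||prox-x||^2 = 0.5832
lambda*||prox|| = 2.9291
Total = 3.5123


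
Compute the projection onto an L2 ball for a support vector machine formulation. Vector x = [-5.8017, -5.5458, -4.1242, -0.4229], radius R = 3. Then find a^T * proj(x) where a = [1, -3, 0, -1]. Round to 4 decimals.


Step 1: Compute ||x|| (intermediates to 6 decimals).
||x|| = sqrt((-5.8017)^2 + (-5.5458)^2 + (-4.1242)^2 + (-0.4229)^2) = 9.033465
Step 2: Project.
Since ||x|| > R, scale = R/||x|| = 3/9.033465 = 0.332098, proj(x) = scale * x
proj(x) = [-1.926733, -1.841749, -1.369639, -0.140444]
Step 3: Dot product.
a^T * proj(x) = 1*(-1.926733) - 3*(-1.841749) + 0*(-1.369639) - 1*(-0.140444) = 3.739


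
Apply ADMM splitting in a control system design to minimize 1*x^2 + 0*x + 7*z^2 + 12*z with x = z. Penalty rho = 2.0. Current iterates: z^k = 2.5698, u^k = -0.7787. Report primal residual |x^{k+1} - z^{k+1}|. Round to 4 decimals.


ADMM iteration with rho = 2.0, z^k = 2.5698, u^k = -0.7787
Step 1: x-update.
Minimize 1*x^2 + 0*x + (2.0/2)*(x - 2.5698 - 0.7787)^2
FOC: (2*1 + 2.0)*x = 0 + 2.0*(2.5698 + 0.7787)
x^{k+1} = 1.6743
Step 2: z-update.
Minimize 7*z^2 + 12*z + (2.0/2)*(1.6743 - z - 0.7787)^2
FOC: (2*7 + 2.0)*z = -12 + 2.0*(1.6743 - 0.7787)
z^{k+1} = -0.6381
Step 3: u-update.
u^{k+1} = -0.7787 + 1.6743 + 0.6381 = 1.5336
Step 4: Primal residual = |1.6743 + 0.6381| = 2.3123


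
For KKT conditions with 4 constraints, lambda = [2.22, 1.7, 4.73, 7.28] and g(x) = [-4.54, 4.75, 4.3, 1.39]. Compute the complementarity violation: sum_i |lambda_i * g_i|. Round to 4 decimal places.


KKT complementary slackness check:
lambda_1 * g_1 = 2.22 * -4.54 = -10.0788
lambda_2 * g_2 = 1.7 * 4.75 = 8.075
lambda_3 * g_3 = 4.73 * 4.3 = 20.339
lambda_4 * g_4 = 7.28 * 1.39 = 10.1192
Total violation = 10.0788 + 8.075 + 20.339 + 10.1192 = 48.612


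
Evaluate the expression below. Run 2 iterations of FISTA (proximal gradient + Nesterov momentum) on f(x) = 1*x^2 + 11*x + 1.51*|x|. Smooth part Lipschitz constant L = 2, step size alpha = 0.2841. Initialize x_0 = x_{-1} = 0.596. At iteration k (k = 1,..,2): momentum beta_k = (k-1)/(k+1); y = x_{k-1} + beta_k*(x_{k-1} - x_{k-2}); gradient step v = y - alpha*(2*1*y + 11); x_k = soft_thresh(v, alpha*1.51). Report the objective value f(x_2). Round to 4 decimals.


FISTA on f(x) = 1*x^2 + 11*x + 1.51*|x|
L = 2, alpha = 0.2841
Iteration 1: beta = 0.0, y = 0.596 + 0.0*(0.596 - 0.596) = 0.596
  grad(y) = 12.192, v = y - alpha*grad = -2.8677
  prox(v) = soft_thresh(-2.8677, 0.429) = -2.4388
Iteration 2: beta = 0.3333, y = -2.4388 + 0.3333*(-2.4388 - 0.596) = -3.4503
  grad(y) = 4.0993, v = y - alpha*grad = -4.615
  prox(v) = soft_thresh(-4.615, 0.429) = -4.186
f(x_2) = 1*(-4.186)^2 + 11*(-4.186) + 1.51*|-4.186| = -22.2025


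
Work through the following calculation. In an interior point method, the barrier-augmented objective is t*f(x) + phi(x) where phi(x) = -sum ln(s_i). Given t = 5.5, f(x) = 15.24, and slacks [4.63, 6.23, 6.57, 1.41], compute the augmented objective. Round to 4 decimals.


Step 1: Compute log-barrier.
ln values: [1.5326, 1.8294, 1.8825, 0.3436]
phi = -(1.5326 + 1.8294 + 1.8825 + 0.3436) = -5.588
Step 2: Compute augmented objective.
t*f(x) = 5.5*15.24 = 83.82
Total = 83.82 - 5.588 = 78.232


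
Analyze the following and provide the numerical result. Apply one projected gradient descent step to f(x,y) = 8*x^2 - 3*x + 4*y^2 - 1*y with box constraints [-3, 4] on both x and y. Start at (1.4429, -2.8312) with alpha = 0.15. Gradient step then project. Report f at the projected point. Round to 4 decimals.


Step 1: Compute gradient at (1.4429, -2.8312).
grad_x = 2*8*1.4429 - 3 = 20.0864
grad_y = 2*4*-2.8312 - 1 = -23.6496
Step 2: Gradient step.
x_raw = 1.4429 - 0.15*20.0864 = -1.5701
y_raw = -2.8312 - 0.15*-23.6496 = 0.7162
Step 3: Project onto [-3, 4].
x_proj = clip(-1.5701) = -1.5701
y_proj = clip(0.7162) = 0.7162
Step 4: Evaluate f.
f(-1.5701, 0.7162) = 25.7666


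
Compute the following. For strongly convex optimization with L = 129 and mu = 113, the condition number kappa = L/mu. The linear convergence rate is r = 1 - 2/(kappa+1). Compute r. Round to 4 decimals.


Step 1: Compute the condition number.
kappa = L/mu = 129/113 = 1.1416
Step 2: Compute the convergence rate.
r = 1 - 2/(kappa + 1) = 1 - 2*mu/(L + mu) = (L - mu)/(L + mu) = 16/242 = 0.0661


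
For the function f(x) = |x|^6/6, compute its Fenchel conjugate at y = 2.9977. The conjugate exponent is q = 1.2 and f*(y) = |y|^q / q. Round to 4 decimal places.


The conjugate exponent q satisfies 1/p + 1/q = 1.
p = 6, so q = 6/(6 - 1) = 1.2
|y|^q = 2.9977^1.2 = 3.7338
f*(2.9977) = 3.7338 / 1.2 = 3.1115
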